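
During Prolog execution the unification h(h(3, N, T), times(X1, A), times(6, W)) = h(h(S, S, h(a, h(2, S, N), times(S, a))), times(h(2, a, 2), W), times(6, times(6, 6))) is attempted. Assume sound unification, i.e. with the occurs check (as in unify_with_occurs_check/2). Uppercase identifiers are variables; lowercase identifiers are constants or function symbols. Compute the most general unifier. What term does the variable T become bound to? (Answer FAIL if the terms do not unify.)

h(a, h(2, 3, 3), times(3, a))

Decompose h/3: h(3, N, T) = h(S, S, h(a, h(2, S, N), times(S, a))),  times(X1, A) = times(h(2, a, 2), W),  times(6, W) = times(6, times(6, 6)).
Decompose h/3: 3 = S,  N = S,  T = h(a, h(2, S, N), times(S, a)).
Bind S := 3; substituting into the 2 remaining equations that mention S gives: N = 3,  T = h(a, h(2, 3, N), times(3, a)).
Bind N := 3; substituting into the one remaining equation that mentions N gives: T = h(a, h(2, 3, 3), times(3, a)).
Bind T := h(a, h(2, 3, 3), times(3, a)); no other remaining equation mentions T.
Decompose times/2: X1 = h(2, a, 2),  A = W.
Bind X1 := h(2, a, 2); no other remaining equation mentions X1.
Bind A := W; no other remaining equation mentions A.
Decompose times/2: 6 = 6,  W = times(6, 6).
Delete trivial equation 6 = 6.
Bind W := times(6, 6). Substituting into the earlier binding gives A := times(6, 6).
MGU = { S ↦ 3, N ↦ 3, T ↦ h(a, h(2, 3, 3), times(3, a)), X1 ↦ h(2, a, 2), A ↦ times(6, 6), W ↦ times(6, 6) }, so T ↦ h(a, h(2, 3, 3), times(3, a)).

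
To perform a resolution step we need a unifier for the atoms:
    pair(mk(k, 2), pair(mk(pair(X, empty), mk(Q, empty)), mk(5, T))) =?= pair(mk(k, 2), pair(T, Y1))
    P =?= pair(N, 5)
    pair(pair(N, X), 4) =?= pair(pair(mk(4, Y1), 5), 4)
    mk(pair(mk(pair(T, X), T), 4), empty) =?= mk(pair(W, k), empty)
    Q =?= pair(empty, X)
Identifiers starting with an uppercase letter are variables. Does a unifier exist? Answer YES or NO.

Decompose pair/2: mk(k, 2) =?= mk(k, 2),  pair(mk(pair(X, empty), mk(Q, empty)), mk(5, T)) =?= pair(T, Y1).
Delete trivial equation mk(k, 2) =?= mk(k, 2).
Decompose pair/2: mk(pair(X, empty), mk(Q, empty)) =?= T,  mk(5, T) =?= Y1.
Bind T := mk(pair(X, empty), mk(Q, empty)); substituting into the 2 remaining equations that mention T gives: mk(5, mk(pair(X, empty), mk(Q, empty))) =?= Y1,  mk(pair(mk(pair(mk(pair(X, empty), mk(Q, empty)), X), mk(pair(X, empty), mk(Q, empty))), 4), empty) =?= mk(pair(W, k), empty).
Bind Y1 := mk(5, mk(pair(X, empty), mk(Q, empty))); substituting into the one remaining equation that mentions Y1 gives: pair(pair(N, X), 4) =?= pair(pair(mk(4, mk(5, mk(pair(X, empty), mk(Q, empty)))), 5), 4).
Bind P := pair(N, 5); no other remaining equation mentions P.
Decompose pair/2: pair(N, X) =?= pair(mk(4, mk(5, mk(pair(X, empty), mk(Q, empty)))), 5),  4 =?= 4.
Decompose pair/2: N =?= mk(4, mk(5, mk(pair(X, empty), mk(Q, empty)))),  X =?= 5.
Bind N := mk(4, mk(5, mk(pair(X, empty), mk(Q, empty)))); no other remaining equation mentions N. Substituting into the earlier binding gives P := pair(mk(4, mk(5, mk(pair(X, empty), mk(Q, empty)))), 5).
Bind X := 5; substituting into the 2 remaining equations that mention X gives: mk(pair(mk(pair(mk(pair(5, empty), mk(Q, empty)), 5), mk(pair(5, empty), mk(Q, empty))), 4), empty) =?= mk(pair(W, k), empty),  Q =?= pair(empty, 5). Substituting into the earlier bindings gives T := mk(pair(5, empty), mk(Q, empty)), Y1 := mk(5, mk(pair(5, empty), mk(Q, empty))), P := pair(mk(4, mk(5, mk(pair(5, empty), mk(Q, empty)))), 5), N := mk(4, mk(5, mk(pair(5, empty), mk(Q, empty)))).
Delete trivial equation 4 =?= 4.
Decompose mk/2: pair(mk(pair(mk(pair(5, empty), mk(Q, empty)), 5), mk(pair(5, empty), mk(Q, empty))), 4) =?= pair(W, k),  empty =?= empty.
Decompose pair/2: mk(pair(mk(pair(5, empty), mk(Q, empty)), 5), mk(pair(5, empty), mk(Q, empty))) =?= W,  4 =?= k.
Bind W := mk(pair(mk(pair(5, empty), mk(Q, empty)), 5), mk(pair(5, empty), mk(Q, empty))); no other remaining equation mentions W.
Clash: constants 4 and k differ; no unifier exists.

NO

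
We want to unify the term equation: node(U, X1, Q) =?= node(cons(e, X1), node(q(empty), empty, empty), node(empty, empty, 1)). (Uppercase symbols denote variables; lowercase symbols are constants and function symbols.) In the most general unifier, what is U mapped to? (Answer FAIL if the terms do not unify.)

cons(e, node(q(empty), empty, empty))

Decompose node/3: U =?= cons(e, X1),  X1 =?= node(q(empty), empty, empty),  Q =?= node(empty, empty, 1).
Bind U := cons(e, X1); no other remaining equation mentions U.
Bind X1 := node(q(empty), empty, empty); no other remaining equation mentions X1. Substituting into the earlier binding gives U := cons(e, node(q(empty), empty, empty)).
Bind Q := node(empty, empty, 1).
MGU = { U -> cons(e, node(q(empty), empty, empty)), X1 -> node(q(empty), empty, empty), Q -> node(empty, empty, 1) }, so U -> cons(e, node(q(empty), empty, empty)).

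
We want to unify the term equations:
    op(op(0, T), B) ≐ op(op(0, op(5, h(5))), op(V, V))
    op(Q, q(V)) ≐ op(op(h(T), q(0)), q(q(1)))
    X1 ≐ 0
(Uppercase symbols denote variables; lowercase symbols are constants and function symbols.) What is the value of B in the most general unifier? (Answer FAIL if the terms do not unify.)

Decompose op/2: op(0, T) ≐ op(0, op(5, h(5))),  B ≐ op(V, V).
Decompose op/2: 0 ≐ 0,  T ≐ op(5, h(5)).
Delete trivial equation 0 ≐ 0.
Bind T := op(5, h(5)); substituting into the one remaining equation that mentions T gives: op(Q, q(V)) ≐ op(op(h(op(5, h(5))), q(0)), q(q(1))).
Bind B := op(V, V); no other remaining equation mentions B.
Decompose op/2: Q ≐ op(h(op(5, h(5))), q(0)),  q(V) ≐ q(q(1)).
Bind Q := op(h(op(5, h(5))), q(0)); no other remaining equation mentions Q.
Decompose q/1: V ≐ q(1).
Bind V := q(1); no other remaining equation mentions V. Substituting into the earlier binding gives B := op(q(1), q(1)).
Bind X1 := 0.
MGU = { T ↦ op(5, h(5)), B ↦ op(q(1), q(1)), Q ↦ op(h(op(5, h(5))), q(0)), V ↦ q(1), X1 ↦ 0 }, so B ↦ op(q(1), q(1)).

op(q(1), q(1))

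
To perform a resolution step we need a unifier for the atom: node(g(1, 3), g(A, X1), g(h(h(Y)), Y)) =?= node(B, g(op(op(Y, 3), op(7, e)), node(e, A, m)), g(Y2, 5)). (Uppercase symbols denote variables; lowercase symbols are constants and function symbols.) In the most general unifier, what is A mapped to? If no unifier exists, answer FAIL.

op(op(5, 3), op(7, e))

Decompose node/3: g(1, 3) =?= B,  g(A, X1) =?= g(op(op(Y, 3), op(7, e)), node(e, A, m)),  g(h(h(Y)), Y) =?= g(Y2, 5).
Bind B := g(1, 3); no other remaining equation mentions B.
Decompose g/2: A =?= op(op(Y, 3), op(7, e)),  X1 =?= node(e, A, m).
Bind A := op(op(Y, 3), op(7, e)); substituting into the one remaining equation that mentions A gives: X1 =?= node(e, op(op(Y, 3), op(7, e)), m).
Bind X1 := node(e, op(op(Y, 3), op(7, e)), m); no other remaining equation mentions X1.
Decompose g/2: h(h(Y)) =?= Y2,  Y =?= 5.
Bind Y2 := h(h(Y)); no other remaining equation mentions Y2.
Bind Y := 5. Substituting into the earlier bindings gives A := op(op(5, 3), op(7, e)), X1 := node(e, op(op(5, 3), op(7, e)), m), Y2 := h(h(5)).
MGU = { B ↦ g(1, 3), A ↦ op(op(5, 3), op(7, e)), X1 ↦ node(e, op(op(5, 3), op(7, e)), m), Y2 ↦ h(h(5)), Y ↦ 5 }, so A ↦ op(op(5, 3), op(7, e)).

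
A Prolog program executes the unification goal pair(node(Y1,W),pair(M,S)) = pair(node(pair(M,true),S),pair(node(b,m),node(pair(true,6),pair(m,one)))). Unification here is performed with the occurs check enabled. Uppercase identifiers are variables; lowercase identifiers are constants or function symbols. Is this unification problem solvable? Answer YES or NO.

Decompose pair/2: node(Y1,W) = node(pair(M,true),S),  pair(M,S) = pair(node(b,m),node(pair(true,6),pair(m,one))).
Decompose node/2: Y1 = pair(M,true),  W = S.
Bind Y1 := pair(M,true); no other remaining equation mentions Y1.
Bind W := S; no other remaining equation mentions W.
Decompose pair/2: M = node(b,m),  S = node(pair(true,6),pair(m,one)).
Bind M := node(b,m); no other remaining equation mentions M. Substituting into the earlier binding gives Y1 := pair(node(b,m),true).
Bind S := node(pair(true,6),pair(m,one)). Substituting into the earlier binding gives W := node(pair(true,6),pair(m,one)).
No equations remain and no clash or occurs-check failure arose, so a unifier exists.

YES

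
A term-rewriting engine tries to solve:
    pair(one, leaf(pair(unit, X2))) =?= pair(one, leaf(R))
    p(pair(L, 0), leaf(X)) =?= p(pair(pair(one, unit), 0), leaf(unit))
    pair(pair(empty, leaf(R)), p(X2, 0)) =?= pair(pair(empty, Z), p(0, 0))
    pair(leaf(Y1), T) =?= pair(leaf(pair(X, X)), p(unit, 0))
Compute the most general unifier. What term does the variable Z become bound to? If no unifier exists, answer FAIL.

leaf(pair(unit, 0))

Decompose pair/2: one =?= one,  leaf(pair(unit, X2)) =?= leaf(R).
Delete trivial equation one =?= one.
Decompose leaf/1: pair(unit, X2) =?= R.
Bind R := pair(unit, X2); substituting into the one remaining equation that mentions R gives: pair(pair(empty, leaf(pair(unit, X2))), p(X2, 0)) =?= pair(pair(empty, Z), p(0, 0)).
Decompose p/2: pair(L, 0) =?= pair(pair(one, unit), 0),  leaf(X) =?= leaf(unit).
Decompose pair/2: L =?= pair(one, unit),  0 =?= 0.
Bind L := pair(one, unit); no other remaining equation mentions L.
Delete trivial equation 0 =?= 0.
Decompose leaf/1: X =?= unit.
Bind X := unit; substituting into the one remaining equation that mentions X gives: pair(leaf(Y1), T) =?= pair(leaf(pair(unit, unit)), p(unit, 0)).
Decompose pair/2: pair(empty, leaf(pair(unit, X2))) =?= pair(empty, Z),  p(X2, 0) =?= p(0, 0).
Decompose pair/2: empty =?= empty,  leaf(pair(unit, X2)) =?= Z.
Delete trivial equation empty =?= empty.
Bind Z := leaf(pair(unit, X2)); no other remaining equation mentions Z.
Decompose p/2: X2 =?= 0,  0 =?= 0.
Bind X2 := 0; no other remaining equation mentions X2. Substituting into the earlier bindings gives R := pair(unit, 0), Z := leaf(pair(unit, 0)).
Delete trivial equation 0 =?= 0.
Decompose pair/2: leaf(Y1) =?= leaf(pair(unit, unit)),  T =?= p(unit, 0).
Decompose leaf/1: Y1 =?= pair(unit, unit).
Bind Y1 := pair(unit, unit); no other remaining equation mentions Y1.
Bind T := p(unit, 0).
MGU = { R := pair(unit, 0), L := pair(one, unit), X := unit, Z := leaf(pair(unit, 0)), X2 := 0, Y1 := pair(unit, unit), T := p(unit, 0) }, so Z := leaf(pair(unit, 0)).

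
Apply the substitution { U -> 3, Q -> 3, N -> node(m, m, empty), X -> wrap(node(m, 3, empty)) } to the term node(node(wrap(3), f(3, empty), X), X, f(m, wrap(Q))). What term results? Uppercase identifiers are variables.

Replace each occurrence of Q with 3.
Replace each occurrence of X with wrap(node(m, 3, empty)).
Result: node(node(wrap(3), f(3, empty), wrap(node(m, 3, empty))), wrap(node(m, 3, empty)), f(m, wrap(3))).

node(node(wrap(3), f(3, empty), wrap(node(m, 3, empty))), wrap(node(m, 3, empty)), f(m, wrap(3)))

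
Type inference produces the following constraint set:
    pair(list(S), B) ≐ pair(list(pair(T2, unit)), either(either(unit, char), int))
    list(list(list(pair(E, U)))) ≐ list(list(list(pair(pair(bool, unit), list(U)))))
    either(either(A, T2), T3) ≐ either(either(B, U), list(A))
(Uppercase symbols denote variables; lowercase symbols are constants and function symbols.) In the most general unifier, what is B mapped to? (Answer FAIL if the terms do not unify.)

FAIL

Decompose pair/2: list(S) ≐ list(pair(T2, unit)),  B ≐ either(either(unit, char), int).
Decompose list/1: S ≐ pair(T2, unit).
Bind S := pair(T2, unit); no other remaining equation mentions S.
Bind B := either(either(unit, char), int); substituting into the one remaining equation that mentions B gives: either(either(A, T2), T3) ≐ either(either(either(either(unit, char), int), U), list(A)).
Decompose list/1: list(list(pair(E, U))) ≐ list(list(pair(pair(bool, unit), list(U)))).
Decompose list/1: list(pair(E, U)) ≐ list(pair(pair(bool, unit), list(U))).
Decompose list/1: pair(E, U) ≐ pair(pair(bool, unit), list(U)).
Decompose pair/2: E ≐ pair(bool, unit),  U ≐ list(U).
Bind E := pair(bool, unit); no other remaining equation mentions E.
Occurs check fails: U occurs in list(U); the equation U ≐ list(U) has no finite solution.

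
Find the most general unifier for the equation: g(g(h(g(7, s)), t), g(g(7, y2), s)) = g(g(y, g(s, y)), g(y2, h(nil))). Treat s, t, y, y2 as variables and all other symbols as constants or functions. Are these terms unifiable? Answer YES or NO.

NO

Decompose g/2: g(h(g(7, s)), t) = g(y, g(s, y)),  g(g(7, y2), s) = g(y2, h(nil)).
Decompose g/2: h(g(7, s)) = y,  t = g(s, y).
Bind y := h(g(7, s)); substituting into the one remaining equation that mentions y gives: t = g(s, h(g(7, s))).
Bind t := g(s, h(g(7, s))); no other remaining equation mentions t.
Decompose g/2: g(7, y2) = y2,  s = h(nil).
Occurs check fails: y2 occurs in g(7, y2); the equation y2 = g(7, y2) has no finite solution.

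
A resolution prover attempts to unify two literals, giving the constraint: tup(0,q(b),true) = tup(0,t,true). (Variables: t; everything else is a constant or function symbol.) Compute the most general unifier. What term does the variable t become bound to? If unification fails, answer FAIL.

q(b)

Decompose tup/3: 0 = 0,  q(b) = t,  true = true.
Delete trivial equation 0 = 0.
Bind t := q(b); no other remaining equation mentions t.
Delete trivial equation true = true.
MGU = { t := q(b) }, so t := q(b).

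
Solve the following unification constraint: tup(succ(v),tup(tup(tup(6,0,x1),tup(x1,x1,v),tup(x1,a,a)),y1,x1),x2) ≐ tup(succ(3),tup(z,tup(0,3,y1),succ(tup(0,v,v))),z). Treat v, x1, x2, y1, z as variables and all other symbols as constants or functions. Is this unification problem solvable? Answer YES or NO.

NO

Decompose tup/3: succ(v) ≐ succ(3),  tup(tup(tup(6,0,x1),tup(x1,x1,v),tup(x1,a,a)),y1,x1) ≐ tup(z,tup(0,3,y1),succ(tup(0,v,v))),  x2 ≐ z.
Decompose succ/1: v ≐ 3.
Bind v := 3; substituting into the one remaining equation that mentions v gives: tup(tup(tup(6,0,x1),tup(x1,x1,3),tup(x1,a,a)),y1,x1) ≐ tup(z,tup(0,3,y1),succ(tup(0,3,3))).
Decompose tup/3: tup(tup(6,0,x1),tup(x1,x1,3),tup(x1,a,a)) ≐ z,  y1 ≐ tup(0,3,y1),  x1 ≐ succ(tup(0,3,3)).
Bind z := tup(tup(6,0,x1),tup(x1,x1,3),tup(x1,a,a)); substituting into the one remaining equation that mentions z gives: x2 ≐ tup(tup(6,0,x1),tup(x1,x1,3),tup(x1,a,a)).
Occurs check fails: y1 occurs in tup(0,3,y1); the equation y1 ≐ tup(0,3,y1) has no finite solution.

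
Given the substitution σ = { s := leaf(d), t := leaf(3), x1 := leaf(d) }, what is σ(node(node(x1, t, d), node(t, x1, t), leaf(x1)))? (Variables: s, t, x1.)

node(node(leaf(d), leaf(3), d), node(leaf(3), leaf(d), leaf(3)), leaf(leaf(d)))

Replace each occurrence of t with leaf(3).
Replace each occurrence of x1 with leaf(d).
Result: node(node(leaf(d), leaf(3), d), node(leaf(3), leaf(d), leaf(3)), leaf(leaf(d))).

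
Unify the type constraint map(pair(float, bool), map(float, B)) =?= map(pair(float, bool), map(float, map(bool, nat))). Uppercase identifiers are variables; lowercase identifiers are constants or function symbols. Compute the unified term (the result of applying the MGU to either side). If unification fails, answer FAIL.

map(pair(float, bool), map(float, map(bool, nat)))

Decompose map/2: pair(float, bool) =?= pair(float, bool),  map(float, B) =?= map(float, map(bool, nat)).
Delete trivial equation pair(float, bool) =?= pair(float, bool).
Decompose map/2: float =?= float,  B =?= map(bool, nat).
Delete trivial equation float =?= float.
Bind B := map(bool, nat).
Applying the MGU to either side gives map(pair(float, bool), map(float, map(bool, nat))).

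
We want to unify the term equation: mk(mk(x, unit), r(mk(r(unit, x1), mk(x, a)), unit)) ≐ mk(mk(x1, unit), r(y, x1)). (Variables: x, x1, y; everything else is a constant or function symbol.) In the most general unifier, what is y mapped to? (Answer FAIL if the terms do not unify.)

Decompose mk/2: mk(x, unit) ≐ mk(x1, unit),  r(mk(r(unit, x1), mk(x, a)), unit) ≐ r(y, x1).
Decompose mk/2: x ≐ x1,  unit ≐ unit.
Bind x := x1; substituting into the one remaining equation that mentions x gives: r(mk(r(unit, x1), mk(x1, a)), unit) ≐ r(y, x1).
Delete trivial equation unit ≐ unit.
Decompose r/2: mk(r(unit, x1), mk(x1, a)) ≐ y,  unit ≐ x1.
Bind y := mk(r(unit, x1), mk(x1, a)); no other remaining equation mentions y.
Bind x1 := unit. Substituting into the earlier bindings gives x := unit, y := mk(r(unit, unit), mk(unit, a)).
MGU = { x := unit, y := mk(r(unit, unit), mk(unit, a)), x1 := unit }, so y := mk(r(unit, unit), mk(unit, a)).

mk(r(unit, unit), mk(unit, a))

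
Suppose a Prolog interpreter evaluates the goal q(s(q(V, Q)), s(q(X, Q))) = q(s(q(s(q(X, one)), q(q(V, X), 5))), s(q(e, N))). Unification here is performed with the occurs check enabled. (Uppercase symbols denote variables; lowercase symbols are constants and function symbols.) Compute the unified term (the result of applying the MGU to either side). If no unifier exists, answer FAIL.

Decompose q/2: s(q(V, Q)) = s(q(s(q(X, one)), q(q(V, X), 5))),  s(q(X, Q)) = s(q(e, N)).
Decompose s/1: q(V, Q) = q(s(q(X, one)), q(q(V, X), 5)).
Decompose q/2: V = s(q(X, one)),  Q = q(q(V, X), 5).
Bind V := s(q(X, one)); substituting into the one remaining equation that mentions V gives: Q = q(q(s(q(X, one)), X), 5).
Bind Q := q(q(s(q(X, one)), X), 5); substituting into the remaining equation gives: s(q(X, q(q(s(q(X, one)), X), 5))) = s(q(e, N)).
Decompose s/1: q(X, q(q(s(q(X, one)), X), 5)) = q(e, N).
Decompose q/2: X = e,  q(q(s(q(X, one)), X), 5) = N.
Bind X := e; substituting into the remaining equation gives: q(q(s(q(e, one)), e), 5) = N. Substituting into the earlier bindings gives V := s(q(e, one)), Q := q(q(s(q(e, one)), e), 5).
Bind N := q(q(s(q(e, one)), e), 5).
Applying the MGU to either side gives q(s(q(s(q(e, one)), q(q(s(q(e, one)), e), 5))), s(q(e, q(q(s(q(e, one)), e), 5)))).

q(s(q(s(q(e, one)), q(q(s(q(e, one)), e), 5))), s(q(e, q(q(s(q(e, one)), e), 5))))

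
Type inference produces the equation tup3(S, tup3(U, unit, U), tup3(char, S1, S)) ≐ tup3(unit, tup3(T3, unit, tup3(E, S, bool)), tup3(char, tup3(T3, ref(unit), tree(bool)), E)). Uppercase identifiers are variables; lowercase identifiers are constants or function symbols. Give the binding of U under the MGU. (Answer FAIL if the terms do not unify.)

Decompose tup3/3: S ≐ unit,  tup3(U, unit, U) ≐ tup3(T3, unit, tup3(E, S, bool)),  tup3(char, S1, S) ≐ tup3(char, tup3(T3, ref(unit), tree(bool)), E).
Bind S := unit; substituting into the remaining equations gives: tup3(U, unit, U) ≐ tup3(T3, unit, tup3(E, unit, bool)),  tup3(char, S1, unit) ≐ tup3(char, tup3(T3, ref(unit), tree(bool)), E).
Decompose tup3/3: U ≐ T3,  unit ≐ unit,  U ≐ tup3(E, unit, bool).
Bind U := T3; substituting into the one remaining equation that mentions U gives: T3 ≐ tup3(E, unit, bool).
Delete trivial equation unit ≐ unit.
Bind T3 := tup3(E, unit, bool); substituting into the remaining equation gives: tup3(char, S1, unit) ≐ tup3(char, tup3(tup3(E, unit, bool), ref(unit), tree(bool)), E). Substituting into the earlier binding gives U := tup3(E, unit, bool).
Decompose tup3/3: char ≐ char,  S1 ≐ tup3(tup3(E, unit, bool), ref(unit), tree(bool)),  unit ≐ E.
Delete trivial equation char ≐ char.
Bind S1 := tup3(tup3(E, unit, bool), ref(unit), tree(bool)); no other remaining equation mentions S1.
Bind E := unit. Substituting into the earlier bindings gives U := tup3(unit, unit, bool), T3 := tup3(unit, unit, bool), S1 := tup3(tup3(unit, unit, bool), ref(unit), tree(bool)).
MGU = { S ↦ unit, U ↦ tup3(unit, unit, bool), T3 ↦ tup3(unit, unit, bool), S1 ↦ tup3(tup3(unit, unit, bool), ref(unit), tree(bool)), E ↦ unit }, so U ↦ tup3(unit, unit, bool).

tup3(unit, unit, bool)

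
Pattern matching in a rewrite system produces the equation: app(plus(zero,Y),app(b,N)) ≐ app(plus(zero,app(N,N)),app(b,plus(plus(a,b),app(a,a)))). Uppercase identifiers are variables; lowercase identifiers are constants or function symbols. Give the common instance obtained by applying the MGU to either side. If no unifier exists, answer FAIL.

app(plus(zero,app(plus(plus(a,b),app(a,a)),plus(plus(a,b),app(a,a)))),app(b,plus(plus(a,b),app(a,a))))

Decompose app/2: plus(zero,Y) ≐ plus(zero,app(N,N)),  app(b,N) ≐ app(b,plus(plus(a,b),app(a,a))).
Decompose plus/2: zero ≐ zero,  Y ≐ app(N,N).
Delete trivial equation zero ≐ zero.
Bind Y := app(N,N); no other remaining equation mentions Y.
Decompose app/2: b ≐ b,  N ≐ plus(plus(a,b),app(a,a)).
Delete trivial equation b ≐ b.
Bind N := plus(plus(a,b),app(a,a)). Substituting into the earlier binding gives Y := app(plus(plus(a,b),app(a,a)),plus(plus(a,b),app(a,a))).
Applying the MGU to either side gives app(plus(zero,app(plus(plus(a,b),app(a,a)),plus(plus(a,b),app(a,a)))),app(b,plus(plus(a,b),app(a,a)))).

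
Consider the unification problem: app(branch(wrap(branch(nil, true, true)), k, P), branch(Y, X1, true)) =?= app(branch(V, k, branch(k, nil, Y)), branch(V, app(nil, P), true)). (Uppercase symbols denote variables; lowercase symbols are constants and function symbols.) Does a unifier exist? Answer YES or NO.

YES

Decompose app/2: branch(wrap(branch(nil, true, true)), k, P) =?= branch(V, k, branch(k, nil, Y)),  branch(Y, X1, true) =?= branch(V, app(nil, P), true).
Decompose branch/3: wrap(branch(nil, true, true)) =?= V,  k =?= k,  P =?= branch(k, nil, Y).
Bind V := wrap(branch(nil, true, true)); substituting into the one remaining equation that mentions V gives: branch(Y, X1, true) =?= branch(wrap(branch(nil, true, true)), app(nil, P), true).
Delete trivial equation k =?= k.
Bind P := branch(k, nil, Y); substituting into the remaining equation gives: branch(Y, X1, true) =?= branch(wrap(branch(nil, true, true)), app(nil, branch(k, nil, Y)), true).
Decompose branch/3: Y =?= wrap(branch(nil, true, true)),  X1 =?= app(nil, branch(k, nil, Y)),  true =?= true.
Bind Y := wrap(branch(nil, true, true)); substituting into the one remaining equation that mentions Y gives: X1 =?= app(nil, branch(k, nil, wrap(branch(nil, true, true)))). Substituting into the earlier binding gives P := branch(k, nil, wrap(branch(nil, true, true))).
Bind X1 := app(nil, branch(k, nil, wrap(branch(nil, true, true)))); no other remaining equation mentions X1.
Delete trivial equation true =?= true.
No equations remain and no clash or occurs-check failure arose, so a unifier exists.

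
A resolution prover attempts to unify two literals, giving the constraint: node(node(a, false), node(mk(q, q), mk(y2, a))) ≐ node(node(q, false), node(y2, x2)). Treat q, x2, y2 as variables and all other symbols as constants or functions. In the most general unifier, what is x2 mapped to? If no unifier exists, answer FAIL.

Decompose node/2: node(a, false) ≐ node(q, false),  node(mk(q, q), mk(y2, a)) ≐ node(y2, x2).
Decompose node/2: a ≐ q,  false ≐ false.
Bind q := a; substituting into the one remaining equation that mentions q gives: node(mk(a, a), mk(y2, a)) ≐ node(y2, x2).
Delete trivial equation false ≐ false.
Decompose node/2: mk(a, a) ≐ y2,  mk(y2, a) ≐ x2.
Bind y2 := mk(a, a); substituting into the remaining equation gives: mk(mk(a, a), a) ≐ x2.
Bind x2 := mk(mk(a, a), a).
MGU = { q ↦ a, y2 ↦ mk(a, a), x2 ↦ mk(mk(a, a), a) }, so x2 ↦ mk(mk(a, a), a).

mk(mk(a, a), a)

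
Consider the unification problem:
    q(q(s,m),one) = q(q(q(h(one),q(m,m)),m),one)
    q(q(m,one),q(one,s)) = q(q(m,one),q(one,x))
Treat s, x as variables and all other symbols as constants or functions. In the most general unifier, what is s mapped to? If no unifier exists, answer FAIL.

Decompose q/2: q(s,m) = q(q(h(one),q(m,m)),m),  one = one.
Decompose q/2: s = q(h(one),q(m,m)),  m = m.
Bind s := q(h(one),q(m,m)); substituting into the one remaining equation that mentions s gives: q(q(m,one),q(one,q(h(one),q(m,m)))) = q(q(m,one),q(one,x)).
Delete trivial equation m = m.
Delete trivial equation one = one.
Decompose q/2: q(m,one) = q(m,one),  q(one,q(h(one),q(m,m))) = q(one,x).
Delete trivial equation q(m,one) = q(m,one).
Decompose q/2: one = one,  q(h(one),q(m,m)) = x.
Delete trivial equation one = one.
Bind x := q(h(one),q(m,m)).
MGU = { s ↦ q(h(one),q(m,m)), x ↦ q(h(one),q(m,m)) }, so s ↦ q(h(one),q(m,m)).

q(h(one),q(m,m))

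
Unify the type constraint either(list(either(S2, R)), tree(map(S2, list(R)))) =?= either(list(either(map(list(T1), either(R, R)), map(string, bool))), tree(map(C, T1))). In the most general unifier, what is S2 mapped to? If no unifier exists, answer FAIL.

map(list(list(map(string, bool))), either(map(string, bool), map(string, bool)))

Decompose either/2: list(either(S2, R)) =?= list(either(map(list(T1), either(R, R)), map(string, bool))),  tree(map(S2, list(R))) =?= tree(map(C, T1)).
Decompose list/1: either(S2, R) =?= either(map(list(T1), either(R, R)), map(string, bool)).
Decompose either/2: S2 =?= map(list(T1), either(R, R)),  R =?= map(string, bool).
Bind S2 := map(list(T1), either(R, R)); substituting into the one remaining equation that mentions S2 gives: tree(map(map(list(T1), either(R, R)), list(R))) =?= tree(map(C, T1)).
Bind R := map(string, bool); substituting into the remaining equation gives: tree(map(map(list(T1), either(map(string, bool), map(string, bool))), list(map(string, bool)))) =?= tree(map(C, T1)). Substituting into the earlier binding gives S2 := map(list(T1), either(map(string, bool), map(string, bool))).
Decompose tree/1: map(map(list(T1), either(map(string, bool), map(string, bool))), list(map(string, bool))) =?= map(C, T1).
Decompose map/2: map(list(T1), either(map(string, bool), map(string, bool))) =?= C,  list(map(string, bool)) =?= T1.
Bind C := map(list(T1), either(map(string, bool), map(string, bool))); no other remaining equation mentions C.
Bind T1 := list(map(string, bool)). Substituting into the earlier bindings gives S2 := map(list(list(map(string, bool))), either(map(string, bool), map(string, bool))), C := map(list(list(map(string, bool))), either(map(string, bool), map(string, bool))).
MGU = { S2 -> map(list(list(map(string, bool))), either(map(string, bool), map(string, bool))), R -> map(string, bool), C -> map(list(list(map(string, bool))), either(map(string, bool), map(string, bool))), T1 -> list(map(string, bool)) }, so S2 -> map(list(list(map(string, bool))), either(map(string, bool), map(string, bool))).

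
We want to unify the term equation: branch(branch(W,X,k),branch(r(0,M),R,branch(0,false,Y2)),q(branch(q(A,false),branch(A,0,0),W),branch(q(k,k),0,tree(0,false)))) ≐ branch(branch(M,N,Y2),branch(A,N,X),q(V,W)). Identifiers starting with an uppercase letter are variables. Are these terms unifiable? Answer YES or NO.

YES

Decompose branch/3: branch(W,X,k) ≐ branch(M,N,Y2),  branch(r(0,M),R,branch(0,false,Y2)) ≐ branch(A,N,X),  q(branch(q(A,false),branch(A,0,0),W),branch(q(k,k),0,tree(0,false))) ≐ q(V,W).
Decompose branch/3: W ≐ M,  X ≐ N,  k ≐ Y2.
Bind W := M; substituting into the one remaining equation that mentions W gives: q(branch(q(A,false),branch(A,0,0),M),branch(q(k,k),0,tree(0,false))) ≐ q(V,M).
Bind X := N; substituting into the one remaining equation that mentions X gives: branch(r(0,M),R,branch(0,false,Y2)) ≐ branch(A,N,N).
Bind Y2 := k; substituting into the one remaining equation that mentions Y2 gives: branch(r(0,M),R,branch(0,false,k)) ≐ branch(A,N,N).
Decompose branch/3: r(0,M) ≐ A,  R ≐ N,  branch(0,false,k) ≐ N.
Bind A := r(0,M); substituting into the one remaining equation that mentions A gives: q(branch(q(r(0,M),false),branch(r(0,M),0,0),M),branch(q(k,k),0,tree(0,false))) ≐ q(V,M).
Bind R := N; no other remaining equation mentions R.
Bind N := branch(0,false,k); no other remaining equation mentions N. Substituting into the earlier bindings gives X := branch(0,false,k), R := branch(0,false,k).
Decompose q/2: branch(q(r(0,M),false),branch(r(0,M),0,0),M) ≐ V,  branch(q(k,k),0,tree(0,false)) ≐ M.
Bind V := branch(q(r(0,M),false),branch(r(0,M),0,0),M); no other remaining equation mentions V.
Bind M := branch(q(k,k),0,tree(0,false)). Substituting into the earlier bindings gives W := branch(q(k,k),0,tree(0,false)), A := r(0,branch(q(k,k),0,tree(0,false))), V := branch(q(r(0,branch(q(k,k),0,tree(0,false))),false),branch(r(0,branch(q(k,k),0,tree(0,false))),0,0),branch(q(k,k),0,tree(0,false))).
No equations remain and no clash or occurs-check failure arose, so a unifier exists.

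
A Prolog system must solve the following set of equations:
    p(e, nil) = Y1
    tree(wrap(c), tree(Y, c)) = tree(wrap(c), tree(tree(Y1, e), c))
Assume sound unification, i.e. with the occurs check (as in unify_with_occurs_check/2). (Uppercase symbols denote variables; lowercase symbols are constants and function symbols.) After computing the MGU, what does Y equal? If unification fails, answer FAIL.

Bind Y1 := p(e, nil); substituting into the remaining equation gives: tree(wrap(c), tree(Y, c)) = tree(wrap(c), tree(tree(p(e, nil), e), c)).
Decompose tree/2: wrap(c) = wrap(c),  tree(Y, c) = tree(tree(p(e, nil), e), c).
Delete trivial equation wrap(c) = wrap(c).
Decompose tree/2: Y = tree(p(e, nil), e),  c = c.
Bind Y := tree(p(e, nil), e); no other remaining equation mentions Y.
Delete trivial equation c = c.
MGU = { Y1 ↦ p(e, nil), Y ↦ tree(p(e, nil), e) }, so Y ↦ tree(p(e, nil), e).

tree(p(e, nil), e)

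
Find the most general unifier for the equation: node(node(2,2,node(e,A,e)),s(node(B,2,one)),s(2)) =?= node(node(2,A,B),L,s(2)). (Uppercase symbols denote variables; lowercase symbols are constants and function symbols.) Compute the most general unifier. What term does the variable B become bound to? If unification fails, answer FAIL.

Decompose node/3: node(2,2,node(e,A,e)) =?= node(2,A,B),  s(node(B,2,one)) =?= L,  s(2) =?= s(2).
Decompose node/3: 2 =?= 2,  2 =?= A,  node(e,A,e) =?= B.
Delete trivial equation 2 =?= 2.
Bind A := 2; substituting into the one remaining equation that mentions A gives: node(e,2,e) =?= B.
Bind B := node(e,2,e); substituting into the one remaining equation that mentions B gives: s(node(node(e,2,e),2,one)) =?= L.
Bind L := s(node(node(e,2,e),2,one)); no other remaining equation mentions L.
Delete trivial equation s(2) =?= s(2).
MGU = { A -> 2, B -> node(e,2,e), L -> s(node(node(e,2,e),2,one)) }, so B -> node(e,2,e).

node(e,2,e)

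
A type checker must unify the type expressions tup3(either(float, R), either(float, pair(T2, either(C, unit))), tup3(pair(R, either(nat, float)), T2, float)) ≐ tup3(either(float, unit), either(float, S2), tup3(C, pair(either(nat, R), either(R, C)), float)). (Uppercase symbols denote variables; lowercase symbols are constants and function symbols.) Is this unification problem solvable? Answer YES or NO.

Decompose tup3/3: either(float, R) ≐ either(float, unit),  either(float, pair(T2, either(C, unit))) ≐ either(float, S2),  tup3(pair(R, either(nat, float)), T2, float) ≐ tup3(C, pair(either(nat, R), either(R, C)), float).
Decompose either/2: float ≐ float,  R ≐ unit.
Delete trivial equation float ≐ float.
Bind R := unit; substituting into the one remaining equation that mentions R gives: tup3(pair(unit, either(nat, float)), T2, float) ≐ tup3(C, pair(either(nat, unit), either(unit, C)), float).
Decompose either/2: float ≐ float,  pair(T2, either(C, unit)) ≐ S2.
Delete trivial equation float ≐ float.
Bind S2 := pair(T2, either(C, unit)); no other remaining equation mentions S2.
Decompose tup3/3: pair(unit, either(nat, float)) ≐ C,  T2 ≐ pair(either(nat, unit), either(unit, C)),  float ≐ float.
Bind C := pair(unit, either(nat, float)); substituting into the one remaining equation that mentions C gives: T2 ≐ pair(either(nat, unit), either(unit, pair(unit, either(nat, float)))). Substituting into the earlier binding gives S2 := pair(T2, either(pair(unit, either(nat, float)), unit)).
Bind T2 := pair(either(nat, unit), either(unit, pair(unit, either(nat, float)))); no other remaining equation mentions T2. Substituting into the earlier binding gives S2 := pair(pair(either(nat, unit), either(unit, pair(unit, either(nat, float)))), either(pair(unit, either(nat, float)), unit)).
Delete trivial equation float ≐ float.
No equations remain and no clash or occurs-check failure arose, so a unifier exists.

YES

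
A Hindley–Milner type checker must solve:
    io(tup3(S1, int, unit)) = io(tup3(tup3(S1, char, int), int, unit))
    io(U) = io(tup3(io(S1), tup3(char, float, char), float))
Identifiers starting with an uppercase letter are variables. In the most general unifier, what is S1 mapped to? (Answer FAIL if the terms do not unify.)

Decompose io/1: tup3(S1, int, unit) = tup3(tup3(S1, char, int), int, unit).
Decompose tup3/3: S1 = tup3(S1, char, int),  int = int,  unit = unit.
Occurs check fails: S1 occurs in tup3(S1, char, int); the equation S1 = tup3(S1, char, int) has no finite solution.

FAIL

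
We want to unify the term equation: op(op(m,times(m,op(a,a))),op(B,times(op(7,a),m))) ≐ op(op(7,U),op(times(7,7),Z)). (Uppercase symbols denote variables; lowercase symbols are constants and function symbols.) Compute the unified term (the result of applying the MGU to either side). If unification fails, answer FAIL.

Decompose op/2: op(m,times(m,op(a,a))) ≐ op(7,U),  op(B,times(op(7,a),m)) ≐ op(times(7,7),Z).
Decompose op/2: m ≐ 7,  times(m,op(a,a)) ≐ U.
Clash: constants m and 7 differ; no unifier exists.

FAIL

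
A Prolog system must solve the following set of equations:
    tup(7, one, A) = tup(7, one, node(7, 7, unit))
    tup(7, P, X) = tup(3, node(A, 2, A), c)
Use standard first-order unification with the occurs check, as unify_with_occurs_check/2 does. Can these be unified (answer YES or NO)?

Decompose tup/3: 7 = 7,  one = one,  A = node(7, 7, unit).
Delete trivial equation 7 = 7.
Delete trivial equation one = one.
Bind A := node(7, 7, unit); substituting into the remaining equation gives: tup(7, P, X) = tup(3, node(node(7, 7, unit), 2, node(7, 7, unit)), c).
Decompose tup/3: 7 = 3,  P = node(node(7, 7, unit), 2, node(7, 7, unit)),  X = c.
Clash: constants 7 and 3 differ; no unifier exists.

NO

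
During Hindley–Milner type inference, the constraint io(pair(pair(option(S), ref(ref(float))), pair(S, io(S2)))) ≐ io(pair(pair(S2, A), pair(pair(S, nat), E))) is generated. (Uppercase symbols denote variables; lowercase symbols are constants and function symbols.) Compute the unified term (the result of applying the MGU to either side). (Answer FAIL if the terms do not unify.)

FAIL

Decompose io/1: pair(pair(option(S), ref(ref(float))), pair(S, io(S2))) ≐ pair(pair(S2, A), pair(pair(S, nat), E)).
Decompose pair/2: pair(option(S), ref(ref(float))) ≐ pair(S2, A),  pair(S, io(S2)) ≐ pair(pair(S, nat), E).
Decompose pair/2: option(S) ≐ S2,  ref(ref(float)) ≐ A.
Bind S2 := option(S); substituting into the one remaining equation that mentions S2 gives: pair(S, io(option(S))) ≐ pair(pair(S, nat), E).
Bind A := ref(ref(float)); no other remaining equation mentions A.
Decompose pair/2: S ≐ pair(S, nat),  io(option(S)) ≐ E.
Occurs check fails: S occurs in pair(S, nat); the equation S ≐ pair(S, nat) has no finite solution.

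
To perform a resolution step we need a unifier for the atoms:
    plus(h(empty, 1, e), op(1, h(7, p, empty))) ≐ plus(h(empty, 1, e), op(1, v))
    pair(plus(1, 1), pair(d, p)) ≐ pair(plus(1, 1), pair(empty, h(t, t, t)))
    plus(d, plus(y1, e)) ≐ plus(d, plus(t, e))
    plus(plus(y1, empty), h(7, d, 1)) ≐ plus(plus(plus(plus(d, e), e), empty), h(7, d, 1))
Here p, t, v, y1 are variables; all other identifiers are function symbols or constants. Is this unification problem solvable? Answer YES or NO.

NO

Decompose plus/2: h(empty, 1, e) ≐ h(empty, 1, e),  op(1, h(7, p, empty)) ≐ op(1, v).
Delete trivial equation h(empty, 1, e) ≐ h(empty, 1, e).
Decompose op/2: 1 ≐ 1,  h(7, p, empty) ≐ v.
Delete trivial equation 1 ≐ 1.
Bind v := h(7, p, empty); no other remaining equation mentions v.
Decompose pair/2: plus(1, 1) ≐ plus(1, 1),  pair(d, p) ≐ pair(empty, h(t, t, t)).
Delete trivial equation plus(1, 1) ≐ plus(1, 1).
Decompose pair/2: d ≐ empty,  p ≐ h(t, t, t).
Clash: constants d and empty differ; no unifier exists.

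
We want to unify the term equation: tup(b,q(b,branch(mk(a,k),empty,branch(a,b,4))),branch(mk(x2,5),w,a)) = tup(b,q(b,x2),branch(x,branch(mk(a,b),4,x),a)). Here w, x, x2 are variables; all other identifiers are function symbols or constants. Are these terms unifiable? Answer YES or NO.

YES

Decompose tup/3: b = b,  q(b,branch(mk(a,k),empty,branch(a,b,4))) = q(b,x2),  branch(mk(x2,5),w,a) = branch(x,branch(mk(a,b),4,x),a).
Delete trivial equation b = b.
Decompose q/2: b = b,  branch(mk(a,k),empty,branch(a,b,4)) = x2.
Delete trivial equation b = b.
Bind x2 := branch(mk(a,k),empty,branch(a,b,4)); substituting into the remaining equation gives: branch(mk(branch(mk(a,k),empty,branch(a,b,4)),5),w,a) = branch(x,branch(mk(a,b),4,x),a).
Decompose branch/3: mk(branch(mk(a,k),empty,branch(a,b,4)),5) = x,  w = branch(mk(a,b),4,x),  a = a.
Bind x := mk(branch(mk(a,k),empty,branch(a,b,4)),5); substituting into the one remaining equation that mentions x gives: w = branch(mk(a,b),4,mk(branch(mk(a,k),empty,branch(a,b,4)),5)).
Bind w := branch(mk(a,b),4,mk(branch(mk(a,k),empty,branch(a,b,4)),5)); no other remaining equation mentions w.
Delete trivial equation a = a.
No equations remain and no clash or occurs-check failure arose, so a unifier exists.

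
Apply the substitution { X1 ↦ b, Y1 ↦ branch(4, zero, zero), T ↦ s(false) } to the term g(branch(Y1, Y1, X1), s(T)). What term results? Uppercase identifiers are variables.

g(branch(branch(4, zero, zero), branch(4, zero, zero), b), s(s(false)))

Replace each occurrence of X1 with b.
Replace each occurrence of Y1 with branch(4, zero, zero).
Replace each occurrence of T with s(false).
Result: g(branch(branch(4, zero, zero), branch(4, zero, zero), b), s(s(false))).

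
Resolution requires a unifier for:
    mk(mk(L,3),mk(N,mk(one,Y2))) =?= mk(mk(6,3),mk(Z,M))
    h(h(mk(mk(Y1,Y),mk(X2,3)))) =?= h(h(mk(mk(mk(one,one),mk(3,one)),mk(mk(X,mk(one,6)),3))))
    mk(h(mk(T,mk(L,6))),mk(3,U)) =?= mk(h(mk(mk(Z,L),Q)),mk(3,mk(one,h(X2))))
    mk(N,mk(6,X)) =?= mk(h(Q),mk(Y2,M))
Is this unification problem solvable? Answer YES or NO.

Decompose mk/2: mk(L,3) =?= mk(6,3),  mk(N,mk(one,Y2)) =?= mk(Z,M).
Decompose mk/2: L =?= 6,  3 =?= 3.
Bind L := 6; substituting into the one remaining equation that mentions L gives: mk(h(mk(T,mk(6,6))),mk(3,U)) =?= mk(h(mk(mk(Z,6),Q)),mk(3,mk(one,h(X2)))).
Delete trivial equation 3 =?= 3.
Decompose mk/2: N =?= Z,  mk(one,Y2) =?= M.
Bind N := Z; substituting into the one remaining equation that mentions N gives: mk(Z,mk(6,X)) =?= mk(h(Q),mk(Y2,M)).
Bind M := mk(one,Y2); substituting into the one remaining equation that mentions M gives: mk(Z,mk(6,X)) =?= mk(h(Q),mk(Y2,mk(one,Y2))).
Decompose h/1: h(mk(mk(Y1,Y),mk(X2,3))) =?= h(mk(mk(mk(one,one),mk(3,one)),mk(mk(X,mk(one,6)),3))).
Decompose h/1: mk(mk(Y1,Y),mk(X2,3)) =?= mk(mk(mk(one,one),mk(3,one)),mk(mk(X,mk(one,6)),3)).
Decompose mk/2: mk(Y1,Y) =?= mk(mk(one,one),mk(3,one)),  mk(X2,3) =?= mk(mk(X,mk(one,6)),3).
Decompose mk/2: Y1 =?= mk(one,one),  Y =?= mk(3,one).
Bind Y1 := mk(one,one); no other remaining equation mentions Y1.
Bind Y := mk(3,one); no other remaining equation mentions Y.
Decompose mk/2: X2 =?= mk(X,mk(one,6)),  3 =?= 3.
Bind X2 := mk(X,mk(one,6)); substituting into the one remaining equation that mentions X2 gives: mk(h(mk(T,mk(6,6))),mk(3,U)) =?= mk(h(mk(mk(Z,6),Q)),mk(3,mk(one,h(mk(X,mk(one,6)))))).
Delete trivial equation 3 =?= 3.
Decompose mk/2: h(mk(T,mk(6,6))) =?= h(mk(mk(Z,6),Q)),  mk(3,U) =?= mk(3,mk(one,h(mk(X,mk(one,6))))).
Decompose h/1: mk(T,mk(6,6)) =?= mk(mk(Z,6),Q).
Decompose mk/2: T =?= mk(Z,6),  mk(6,6) =?= Q.
Bind T := mk(Z,6); no other remaining equation mentions T.
Bind Q := mk(6,6); substituting into the one remaining equation that mentions Q gives: mk(Z,mk(6,X)) =?= mk(h(mk(6,6)),mk(Y2,mk(one,Y2))).
Decompose mk/2: 3 =?= 3,  U =?= mk(one,h(mk(X,mk(one,6)))).
Delete trivial equation 3 =?= 3.
Bind U := mk(one,h(mk(X,mk(one,6)))); no other remaining equation mentions U.
Decompose mk/2: Z =?= h(mk(6,6)),  mk(6,X) =?= mk(Y2,mk(one,Y2)).
Bind Z := h(mk(6,6)); no other remaining equation mentions Z. Substituting into the earlier bindings gives N := h(mk(6,6)), T := mk(h(mk(6,6)),6).
Decompose mk/2: 6 =?= Y2,  X =?= mk(one,Y2).
Bind Y2 := 6; substituting into the remaining equation gives: X =?= mk(one,6). Substituting into the earlier binding gives M := mk(one,6).
Bind X := mk(one,6). Substituting into the earlier bindings gives X2 := mk(mk(one,6),mk(one,6)), U := mk(one,h(mk(mk(one,6),mk(one,6)))).
No equations remain and no clash or occurs-check failure arose, so a unifier exists.

YES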